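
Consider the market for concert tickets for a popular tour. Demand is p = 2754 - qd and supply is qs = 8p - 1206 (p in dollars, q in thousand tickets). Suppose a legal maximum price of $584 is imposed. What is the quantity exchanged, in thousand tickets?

2314

Rearranging demand gives qd = 2754 - p. In a free market, 2754 - p = 8p - 1206 gives the equilibrium p* = 440, q* = 2314.
Since 584 is above p* = 440, the ceiling does not bind and the free-market outcome prevails.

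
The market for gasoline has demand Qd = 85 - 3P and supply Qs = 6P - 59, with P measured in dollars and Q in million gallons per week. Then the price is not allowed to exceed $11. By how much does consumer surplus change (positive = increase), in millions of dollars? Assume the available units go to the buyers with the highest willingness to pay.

-115

Without the control the market clears where 85 - 3P = 6P - 59, i.e. P* = 16 and Q* = 37.
Since 11 < 16, the ceiling is binding.
At P = 11: Qd = 85 - 3·11 = 52 and Qs = 6·11 - 59 = 7.
Consumer surplus without the control is ½ · (85/3 - 16) · 37 = 1369/6.
With the ceiling, 7 units are sold at 11 (assume they go to the highest-value buyers). The demand price at Q = 7 is 26, so CS = ½ · [(85/3 - 11) + (26 - 11)] · 7 = 679/6.
Change in consumer surplus = 679/6 - 1369/6 = -115.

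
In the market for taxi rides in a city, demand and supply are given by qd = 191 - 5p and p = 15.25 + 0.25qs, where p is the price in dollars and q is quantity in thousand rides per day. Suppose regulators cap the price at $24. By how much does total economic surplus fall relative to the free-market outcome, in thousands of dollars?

57.6

Rearranging supply gives qs = 4p - 61. Without the control the market clears where 191 - 5p = 4p - 61, i.e. p* = 28 and q* = 51.
The ceiling of 24 is below the equilibrium price 28, so it binds.
At p = 24: qd = 191 - 5·24 = 71 and qs = 4·24 - 61 = 35.
Quantity traded falls to 35. At q = 35 the demand price is (191 - 35)/5 = 31.2 and the supply price is (61 + 35)/4 = 24.
Deadweight loss = ½ · (31.2 - 24) · (51 - 35) = ½ · 7.2 · 16 = 57.6.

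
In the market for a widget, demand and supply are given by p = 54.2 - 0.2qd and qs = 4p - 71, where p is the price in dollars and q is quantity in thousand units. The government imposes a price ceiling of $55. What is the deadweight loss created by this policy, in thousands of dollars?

0

Rearranging demand gives qd = 271 - 5p. In a free market, 271 - 5p = 4p - 71 gives the equilibrium p* = 38, q* = 81.
The ceiling of 55 is above the equilibrium price 38, so it is not binding; the market clears at p* = 38, q* = 81.
Since the control does not bind, no trades are prevented and deadweight loss is zero.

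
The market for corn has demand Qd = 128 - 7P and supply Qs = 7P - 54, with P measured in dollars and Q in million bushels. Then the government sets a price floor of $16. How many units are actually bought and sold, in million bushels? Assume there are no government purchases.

16

Equilibrium: 128 - 7P = 7P - 54, so 182 = 14P and P* = 13, Q* = 37.
The floor of 16 is above the equilibrium price 13, so it binds.
At P = 16: Qd = 128 - 7·16 = 16 and Qs = 7·16 - 54 = 58.
The quantity actually transacted is the short side, demand: 16.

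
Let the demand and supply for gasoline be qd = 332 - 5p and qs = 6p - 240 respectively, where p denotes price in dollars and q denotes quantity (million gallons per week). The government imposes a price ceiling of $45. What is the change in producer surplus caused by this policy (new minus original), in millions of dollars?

-357

Equilibrium: 332 - 5p = 6p - 240, so 572 = 11p and p* = 52, q* = 72.
The ceiling of 45 is below the equilibrium price 52, so it binds.
At p = 45: qd = 332 - 5·45 = 107 and qs = 6·45 - 240 = 30.
Producer surplus without the control is ½ · (52 - 40) · 72 = 432.
With the ceiling, producers sell 30 units at 45, so PS = ½ · (45 - 40) · 30 = 75.
Change in producer surplus = 75 - 432 = -357.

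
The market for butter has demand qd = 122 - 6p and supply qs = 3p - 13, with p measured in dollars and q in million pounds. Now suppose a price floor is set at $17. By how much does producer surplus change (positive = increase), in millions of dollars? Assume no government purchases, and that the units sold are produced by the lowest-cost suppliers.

16

Setting quantity demanded equal to quantity supplied, 122 - 6p = 3p - 13, gives p* = 15 and q* = 32.
Because the floor (17) lies above the market-clearing price, it is binding.
At p = 17: qd = 122 - 6·17 = 20 and qs = 3·17 - 13 = 38.
Producer surplus without the control is ½ · (15 - 13/3) · 32 = 512/3.
With the floor, 20 units are sold at 17. The supply price at q = 20 is 11, so PS = ½ · [(17 - 13/3) + (17 - 11)] · 20 = 560/3.
Change in producer surplus = 560/3 - 512/3 = 16.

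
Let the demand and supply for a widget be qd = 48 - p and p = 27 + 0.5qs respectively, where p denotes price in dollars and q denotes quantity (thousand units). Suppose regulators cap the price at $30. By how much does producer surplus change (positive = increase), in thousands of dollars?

Rearranging supply gives qs = 2p - 54. Setting quantity demanded equal to quantity supplied, 48 - p = 2p - 54, gives p* = 34 and q* = 14.
Because the ceiling (30) lies below the market-clearing price, it is binding.
At p = 30: qd = 48 - 30 = 18 and qs = 2·30 - 54 = 6.
Producer surplus without the control is ½ · (34 - 27) · 14 = 49.
With the ceiling, producers sell 6 units at 30, so PS = ½ · (30 - 27) · 6 = 9.
Change in producer surplus = 9 - 49 = -40.

-40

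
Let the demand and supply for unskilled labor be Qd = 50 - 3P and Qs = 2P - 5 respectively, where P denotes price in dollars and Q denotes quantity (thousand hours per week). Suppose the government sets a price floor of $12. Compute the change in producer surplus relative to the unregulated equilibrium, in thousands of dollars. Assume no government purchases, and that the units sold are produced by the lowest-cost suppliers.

11.75

Setting quantity demanded equal to quantity supplied, 50 - 3P = 2P - 5, gives P* = 11 and Q* = 17.
The floor of 12 is above the equilibrium price 11, so it binds.
At P = 12: Qd = 50 - 3·12 = 14 and Qs = 2·12 - 5 = 19.
Producer surplus without the control is ½ · (11 - 2.5) · 17 = 72.25.
With the floor, 14 units are sold at 12. The supply price at Q = 14 is 9.5, so PS = ½ · [(12 - 2.5) + (12 - 9.5)] · 14 = 84.
Change in producer surplus = 84 - 72.25 = 11.75.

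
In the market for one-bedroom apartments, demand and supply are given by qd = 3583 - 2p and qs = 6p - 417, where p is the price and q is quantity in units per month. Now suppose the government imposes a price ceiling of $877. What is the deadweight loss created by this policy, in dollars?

Equilibrium: 3583 - 2p = 6p - 417, so 4000 = 8p and p* = 500, q* = 2583.
Since 877 is above p* = 500, the ceiling does not bind and the free-market outcome prevails.
Since the control does not bind, no trades are prevented and deadweight loss is zero.

0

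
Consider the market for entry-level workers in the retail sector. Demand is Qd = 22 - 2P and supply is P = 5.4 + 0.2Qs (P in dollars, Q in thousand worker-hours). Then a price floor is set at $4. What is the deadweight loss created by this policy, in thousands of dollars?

Rearranging supply gives Qs = 5P - 27. In a free market, 22 - 2P = 5P - 27 gives the equilibrium P* = 7, Q* = 8.
Since 4 is below P* = 7, the floor does not bind and the free-market outcome prevails.
Since the control does not bind, no trades are prevented and deadweight loss is zero.

0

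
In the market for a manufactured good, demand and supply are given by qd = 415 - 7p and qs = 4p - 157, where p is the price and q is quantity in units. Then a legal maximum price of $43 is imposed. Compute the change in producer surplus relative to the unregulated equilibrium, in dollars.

Equilibrium: 415 - 7p = 4p - 157, so 572 = 11p and p* = 52, q* = 51.
Since 43 < 52, the ceiling is binding.
At p = 43: qd = 415 - 7·43 = 114 and qs = 4·43 - 157 = 15.
Producer surplus without the control is ½ · (52 - 39.25) · 51 = 325.125.
With the ceiling, producers sell 15 units at 43, so PS = ½ · (43 - 39.25) · 15 = 28.125.
Change in producer surplus = 28.125 - 325.125 = -297.

-297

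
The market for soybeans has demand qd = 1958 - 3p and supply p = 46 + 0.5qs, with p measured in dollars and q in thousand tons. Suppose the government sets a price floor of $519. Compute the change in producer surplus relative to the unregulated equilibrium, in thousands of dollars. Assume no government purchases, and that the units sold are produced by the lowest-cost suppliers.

Rearranging supply gives qs = 2p - 92. Without the control the market clears where 1958 - 3p = 2p - 92, i.e. p* = 410 and q* = 728.
Because the floor (519) lies above the market-clearing price, it is binding.
At p = 519: qd = 1958 - 3·519 = 401 and qs = 2·519 - 92 = 946.
Producer surplus without the control is ½ · (410 - 46) · 728 = 132496.
With the floor, 401 units are sold at 519. The supply price at q = 401 is 246.5, so PS = ½ · [(519 - 46) + (519 - 246.5)] · 401 = 149472.75.
Change in producer surplus = 149472.75 - 132496 = 16976.75.

16976.75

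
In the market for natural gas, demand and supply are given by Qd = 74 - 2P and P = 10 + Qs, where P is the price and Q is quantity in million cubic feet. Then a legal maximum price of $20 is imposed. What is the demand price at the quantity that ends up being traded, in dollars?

32

Rearranging supply gives Qs = P - 10. In a free market, 74 - 2P = P - 10 gives the equilibrium P* = 28, Q* = 18.
The ceiling of 20 is below the equilibrium price 28, so it binds.
At P = 20: Qd = 74 - 2·20 = 34 and Qs = 20 - 10 = 10.
Only 10 units reach the market. On the demand curve, the marginal buyer's willingness to pay at Q = 10 is (74 - 10)/2 = 32.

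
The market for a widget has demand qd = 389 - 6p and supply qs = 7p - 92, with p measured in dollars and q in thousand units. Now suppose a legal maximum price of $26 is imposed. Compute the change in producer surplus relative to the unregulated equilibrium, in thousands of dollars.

In a free market, 389 - 6p = 7p - 92 gives the equilibrium p* = 37, q* = 167.
Because the ceiling (26) lies below the market-clearing price, it is binding.
At p = 26: qd = 389 - 6·26 = 233 and qs = 7·26 - 92 = 90.
Producer surplus without the control is ½ · (37 - 92/7) · 167 = 27889/14.
With the ceiling, producers sell 90 units at 26, so PS = ½ · (26 - 92/7) · 90 = 4050/7.
Change in producer surplus = 4050/7 - 27889/14 = -1413.5.

-1413.5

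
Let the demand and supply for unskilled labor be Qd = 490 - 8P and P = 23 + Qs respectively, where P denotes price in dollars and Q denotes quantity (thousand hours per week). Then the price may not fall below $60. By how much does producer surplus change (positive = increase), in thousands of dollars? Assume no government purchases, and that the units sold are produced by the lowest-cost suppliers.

-258

Rearranging supply gives Qs = P - 23. Setting quantity demanded equal to quantity supplied, 490 - 8P = P - 23, gives P* = 57 and Q* = 34.
Because the floor (60) lies above the market-clearing price, it is binding.
At P = 60: Qd = 490 - 8·60 = 10 and Qs = 60 - 23 = 37.
Producer surplus without the control is ½ · (57 - 23) · 34 = 578.
With the floor, 10 units are sold at 60. The supply price at Q = 10 is 33, so PS = ½ · [(60 - 23) + (60 - 33)] · 10 = 320.
Change in producer surplus = 320 - 578 = -258.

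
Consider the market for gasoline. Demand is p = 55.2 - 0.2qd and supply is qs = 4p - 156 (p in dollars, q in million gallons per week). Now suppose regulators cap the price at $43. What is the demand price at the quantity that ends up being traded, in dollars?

52

Rearranging demand gives qd = 276 - 5p. In a free market, 276 - 5p = 4p - 156 gives the equilibrium p* = 48, q* = 36.
Because the ceiling (43) lies below the market-clearing price, it is binding.
At p = 43: qd = 276 - 5·43 = 61 and qs = 4·43 - 156 = 16.
Only 16 units reach the market. On the demand curve, the marginal buyer's willingness to pay at q = 16 is (276 - 16)/5 = 52.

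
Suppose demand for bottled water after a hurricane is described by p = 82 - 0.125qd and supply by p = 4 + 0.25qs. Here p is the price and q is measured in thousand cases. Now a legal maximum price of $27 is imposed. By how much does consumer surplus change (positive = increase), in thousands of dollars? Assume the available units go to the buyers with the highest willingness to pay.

1827

Rearranging demand gives qd = 656 - 8p; rearranging supply gives qs = 4p - 16. Equilibrium: 656 - 8p = 4p - 16, so 672 = 12p and p* = 56, q* = 208.
Because the ceiling (27) lies below the market-clearing price, it is binding.
At p = 27: qd = 656 - 8·27 = 440 and qs = 4·27 - 16 = 92.
Consumer surplus without the control is ½ · (82 - 56) · 208 = 2704.
With the ceiling, 92 units are sold at 27 (assume they go to the highest-value buyers). The demand price at q = 92 is 70.5, so CS = ½ · [(82 - 27) + (70.5 - 27)] · 92 = 4531.
Change in consumer surplus = 4531 - 2704 = 1827.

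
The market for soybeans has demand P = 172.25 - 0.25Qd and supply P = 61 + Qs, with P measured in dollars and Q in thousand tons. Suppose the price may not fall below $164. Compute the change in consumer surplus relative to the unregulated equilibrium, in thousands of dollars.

Rearranging demand gives Qd = 689 - 4P; rearranging supply gives Qs = P - 61. Setting quantity demanded equal to quantity supplied, 689 - 4P = P - 61, gives P* = 150 and Q* = 89.
Since 164 > 150, the floor is binding.
At P = 164: Qd = 689 - 4·164 = 33 and Qs = 164 - 61 = 103.
Consumer surplus without the control is ½ · (172.25 - 150) · 89 = 990.125.
With the floor, consumers buy 33 units at 164, so CS = ½ · (172.25 - 164) · 33 = 136.125.
Change in consumer surplus = 136.125 - 990.125 = -854.

-854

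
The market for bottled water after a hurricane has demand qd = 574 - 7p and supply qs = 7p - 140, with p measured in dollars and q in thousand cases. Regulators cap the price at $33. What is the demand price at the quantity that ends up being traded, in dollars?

Setting quantity demanded equal to quantity supplied, 574 - 7p = 7p - 140, gives p* = 51 and q* = 217.
Because the ceiling (33) lies below the market-clearing price, it is binding.
At p = 33: qd = 574 - 7·33 = 343 and qs = 7·33 - 140 = 91.
Only 91 units reach the market. On the demand curve, the marginal buyer's willingness to pay at q = 91 is (574 - 91)/7 = 69.

69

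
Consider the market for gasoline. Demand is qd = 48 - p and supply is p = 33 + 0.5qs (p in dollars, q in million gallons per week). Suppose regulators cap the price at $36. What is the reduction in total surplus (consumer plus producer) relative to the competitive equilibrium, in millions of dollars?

12

Rearranging supply gives qs = 2p - 66. Without the control the market clears where 48 - p = 2p - 66, i.e. p* = 38 and q* = 10.
Since 36 < 38, the ceiling is binding.
At p = 36: qd = 48 - 36 = 12 and qs = 2·36 - 66 = 6.
Quantity traded falls to 6. At q = 6 the demand price is 48 - 6 = 42 and the supply price is (66 + 6)/2 = 36.
Deadweight loss = ½ · (42 - 36) · (10 - 6) = ½ · 6 · 4 = 12.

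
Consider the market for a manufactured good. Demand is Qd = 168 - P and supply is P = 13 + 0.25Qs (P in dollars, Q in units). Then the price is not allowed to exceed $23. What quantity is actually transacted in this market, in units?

Rearranging supply gives Qs = 4P - 52. Without the control the market clears where 168 - P = 4P - 52, i.e. P* = 44 and Q* = 124.
Because the ceiling (23) lies below the market-clearing price, it is binding.
At P = 23: Qd = 168 - 23 = 145 and Qs = 4·23 - 52 = 40.
The quantity actually transacted is the short side, supply: 40.

40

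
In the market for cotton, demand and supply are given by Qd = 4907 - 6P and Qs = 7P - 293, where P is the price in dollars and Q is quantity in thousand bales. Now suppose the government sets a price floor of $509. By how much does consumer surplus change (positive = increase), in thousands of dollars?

In a free market, 4907 - 6P = 7P - 293 gives the equilibrium P* = 400, Q* = 2507.
Because the floor (509) lies above the market-clearing price, it is binding.
At P = 509: Qd = 4907 - 6·509 = 1853 and Qs = 7·509 - 293 = 3270.
Consumer surplus without the control is ½ · (4907/6 - 400) · 2507 = 6285049/12.
With the floor, consumers buy 1853 units at 509, so CS = ½ · (4907/6 - 509) · 1853 = 3433609/12.
Change in consumer surplus = 3433609/12 - 6285049/12 = -237620.

-237620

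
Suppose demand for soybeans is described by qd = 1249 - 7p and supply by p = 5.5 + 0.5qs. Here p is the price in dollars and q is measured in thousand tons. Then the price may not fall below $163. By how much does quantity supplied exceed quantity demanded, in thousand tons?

Rearranging supply gives qs = 2p - 11. Equilibrium: 1249 - 7p = 2p - 11, so 1260 = 9p and p* = 140, q* = 269.
Because the floor (163) lies above the market-clearing price, it is binding.
At p = 163: qd = 1249 - 7·163 = 108 and qs = 2·163 - 11 = 315.
Surplus = qs - qd = 315 - 108 = 207.

207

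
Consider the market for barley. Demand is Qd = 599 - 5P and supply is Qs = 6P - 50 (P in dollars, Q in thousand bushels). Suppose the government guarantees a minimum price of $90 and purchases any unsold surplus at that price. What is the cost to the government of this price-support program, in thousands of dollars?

Setting quantity demanded equal to quantity supplied, 599 - 5P = 6P - 50, gives P* = 59 and Q* = 304.
Because the floor (90) lies above the market-clearing price, it is binding.
At P = 90: Qd = 599 - 5·90 = 149 and Qs = 6·90 - 50 = 490.
Surplus = Qs - Qd = 341.
Government expenditure = surplus × support price = 341 × 90 = 30690.

30690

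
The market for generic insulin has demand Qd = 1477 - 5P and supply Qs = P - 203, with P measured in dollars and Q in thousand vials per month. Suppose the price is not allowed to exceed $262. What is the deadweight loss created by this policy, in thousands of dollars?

Setting quantity demanded equal to quantity supplied, 1477 - 5P = P - 203, gives P* = 280 and Q* = 77.
The ceiling of 262 is below the equilibrium price 280, so it binds.
At P = 262: Qd = 1477 - 5·262 = 167 and Qs = 262 - 203 = 59.
Quantity traded falls to 59. At Q = 59 the demand price is (1477 - 59)/5 = 283.6 and the supply price is 203 + 59 = 262.
Deadweight loss = ½ · (283.6 - 262) · (77 - 59) = ½ · 21.6 · 18 = 194.4.

194.4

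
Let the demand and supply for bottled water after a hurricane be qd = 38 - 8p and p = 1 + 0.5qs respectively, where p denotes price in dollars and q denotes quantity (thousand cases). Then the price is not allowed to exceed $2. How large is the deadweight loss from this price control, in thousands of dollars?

5

Rearranging supply gives qs = 2p - 2. In a free market, 38 - 8p = 2p - 2 gives the equilibrium p* = 4, q* = 6.
The ceiling of 2 is below the equilibrium price 4, so it binds.
At p = 2: qd = 38 - 8·2 = 22 and qs = 2·2 - 2 = 2.
Quantity traded falls to 2. At q = 2 the demand price is (38 - 2)/8 = 4.5 and the supply price is (2 + 2)/2 = 2.
Deadweight loss = ½ · (4.5 - 2) · (6 - 2) = ½ · 2.5 · 4 = 5.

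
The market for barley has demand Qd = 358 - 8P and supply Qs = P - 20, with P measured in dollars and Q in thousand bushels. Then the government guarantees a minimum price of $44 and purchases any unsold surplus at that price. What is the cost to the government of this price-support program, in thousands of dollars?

Setting quantity demanded equal to quantity supplied, 358 - 8P = P - 20, gives P* = 42 and Q* = 22.
The floor of 44 is above the equilibrium price 42, so it binds.
At P = 44: Qd = 358 - 8·44 = 6 and Qs = 44 - 20 = 24.
Surplus = Qs - Qd = 18.
Government expenditure = surplus × support price = 18 × 44 = 792.

792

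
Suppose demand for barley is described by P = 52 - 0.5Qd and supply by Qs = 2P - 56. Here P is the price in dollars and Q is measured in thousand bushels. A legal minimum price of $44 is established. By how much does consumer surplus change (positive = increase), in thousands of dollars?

Rearranging demand gives Qd = 104 - 2P. Equilibrium: 104 - 2P = 2P - 56, so 160 = 4P and P* = 40, Q* = 24.
Because the floor (44) lies above the market-clearing price, it is binding.
At P = 44: Qd = 104 - 2·44 = 16 and Qs = 2·44 - 56 = 32.
Consumer surplus without the control is ½ · (52 - 40) · 24 = 144.
With the floor, consumers buy 16 units at 44, so CS = ½ · (52 - 44) · 16 = 64.
Change in consumer surplus = 64 - 144 = -80.

-80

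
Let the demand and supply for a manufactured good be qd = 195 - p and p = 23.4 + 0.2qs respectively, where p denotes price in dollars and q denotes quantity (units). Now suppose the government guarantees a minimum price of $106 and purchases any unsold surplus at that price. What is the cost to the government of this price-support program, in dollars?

34344

Rearranging supply gives qs = 5p - 117. In a free market, 195 - p = 5p - 117 gives the equilibrium p* = 52, q* = 143.
Since 106 > 52, the floor is binding.
At p = 106: qd = 195 - 106 = 89 and qs = 5·106 - 117 = 413.
Surplus = qs - qd = 324.
Government expenditure = surplus × support price = 324 × 106 = 34344.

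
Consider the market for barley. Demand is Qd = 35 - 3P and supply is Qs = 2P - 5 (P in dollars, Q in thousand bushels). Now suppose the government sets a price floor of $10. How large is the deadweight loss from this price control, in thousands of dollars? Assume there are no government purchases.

15

In a free market, 35 - 3P = 2P - 5 gives the equilibrium P* = 8, Q* = 11.
Since 10 > 8, the floor is binding.
At P = 10: Qd = 35 - 3·10 = 5 and Qs = 2·10 - 5 = 15.
Quantity traded falls to 5. At Q = 5 the demand price is (35 - 5)/3 = 10 and the supply price is (5 + 5)/2 = 5.
Deadweight loss = ½ · (10 - 5) · (11 - 5) = ½ · 5 · 6 = 15.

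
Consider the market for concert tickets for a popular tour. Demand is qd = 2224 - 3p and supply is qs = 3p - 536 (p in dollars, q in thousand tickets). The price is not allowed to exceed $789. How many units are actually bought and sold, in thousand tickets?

In a free market, 2224 - 3p = 3p - 536 gives the equilibrium p* = 460, q* = 844.
Since 789 is above p* = 460, the ceiling does not bind and the free-market outcome prevails.

844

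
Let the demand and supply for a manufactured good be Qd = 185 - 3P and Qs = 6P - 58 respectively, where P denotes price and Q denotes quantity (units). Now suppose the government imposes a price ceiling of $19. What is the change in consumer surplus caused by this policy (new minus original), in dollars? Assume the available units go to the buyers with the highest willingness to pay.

64

Setting quantity demanded equal to quantity supplied, 185 - 3P = 6P - 58, gives P* = 27 and Q* = 104.
Since 19 < 27, the ceiling is binding.
At P = 19: Qd = 185 - 3·19 = 128 and Qs = 6·19 - 58 = 56.
Consumer surplus without the control is ½ · (185/3 - 27) · 104 = 5408/3.
With the ceiling, 56 units are sold at 19 (assume they go to the highest-value buyers). The demand price at Q = 56 is 43, so CS = ½ · [(185/3 - 19) + (43 - 19)] · 56 = 5600/3.
Change in consumer surplus = 5600/3 - 5408/3 = 64.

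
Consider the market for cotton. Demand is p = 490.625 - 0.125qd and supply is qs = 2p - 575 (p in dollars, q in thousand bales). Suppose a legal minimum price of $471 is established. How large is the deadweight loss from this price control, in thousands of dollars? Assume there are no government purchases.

8820

Rearranging demand gives qd = 3925 - 8p. In a free market, 3925 - 8p = 2p - 575 gives the equilibrium p* = 450, q* = 325.
Because the floor (471) lies above the market-clearing price, it is binding.
At p = 471: qd = 3925 - 8·471 = 157 and qs = 2·471 - 575 = 367.
Quantity traded falls to 157. At q = 157 the demand price is (3925 - 157)/8 = 471 and the supply price is (575 + 157)/2 = 366.
Deadweight loss = ½ · (471 - 366) · (325 - 157) = ½ · 105 · 168 = 8820.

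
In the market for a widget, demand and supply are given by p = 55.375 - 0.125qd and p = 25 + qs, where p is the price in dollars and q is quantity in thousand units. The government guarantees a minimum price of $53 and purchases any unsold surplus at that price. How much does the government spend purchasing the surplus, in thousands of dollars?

477

Rearranging demand gives qd = 443 - 8p; rearranging supply gives qs = p - 25. Equilibrium: 443 - 8p = p - 25, so 468 = 9p and p* = 52, q* = 27.
The floor of 53 is above the equilibrium price 52, so it binds.
At p = 53: qd = 443 - 8·53 = 19 and qs = 53 - 25 = 28.
Surplus = qs - qd = 9.
Government expenditure = surplus × support price = 9 × 53 = 477.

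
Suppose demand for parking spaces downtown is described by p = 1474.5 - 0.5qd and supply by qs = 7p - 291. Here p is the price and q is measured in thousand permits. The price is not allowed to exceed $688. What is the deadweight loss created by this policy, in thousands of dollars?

0

Rearranging demand gives qd = 2949 - 2p. In a free market, 2949 - 2p = 7p - 291 gives the equilibrium p* = 360, q* = 2229.
The ceiling of 688 is above the equilibrium price 360, so it is not binding; the market clears at p* = 360, q* = 2229.
Since the control does not bind, no trades are prevented and deadweight loss is zero.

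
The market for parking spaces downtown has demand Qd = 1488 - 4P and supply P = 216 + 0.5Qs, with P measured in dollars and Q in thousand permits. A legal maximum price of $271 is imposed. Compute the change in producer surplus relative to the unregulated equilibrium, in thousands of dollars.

-7791

Rearranging supply gives Qs = 2P - 432. Setting quantity demanded equal to quantity supplied, 1488 - 4P = 2P - 432, gives P* = 320 and Q* = 208.
Because the ceiling (271) lies below the market-clearing price, it is binding.
At P = 271: Qd = 1488 - 4·271 = 404 and Qs = 2·271 - 432 = 110.
Producer surplus without the control is ½ · (320 - 216) · 208 = 10816.
With the ceiling, producers sell 110 units at 271, so PS = ½ · (271 - 216) · 110 = 3025.
Change in producer surplus = 3025 - 10816 = -7791.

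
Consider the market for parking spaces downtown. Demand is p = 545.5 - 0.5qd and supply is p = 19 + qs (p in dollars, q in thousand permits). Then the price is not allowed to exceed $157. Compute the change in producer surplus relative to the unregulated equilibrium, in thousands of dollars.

-52078.5

Rearranging demand gives qd = 1091 - 2p; rearranging supply gives qs = p - 19. Setting quantity demanded equal to quantity supplied, 1091 - 2p = p - 19, gives p* = 370 and q* = 351.
The ceiling of 157 is below the equilibrium price 370, so it binds.
At p = 157: qd = 1091 - 2·157 = 777 and qs = 157 - 19 = 138.
Producer surplus without the control is ½ · (370 - 19) · 351 = 61600.5.
With the ceiling, producers sell 138 units at 157, so PS = ½ · (157 - 19) · 138 = 9522.
Change in producer surplus = 9522 - 61600.5 = -52078.5.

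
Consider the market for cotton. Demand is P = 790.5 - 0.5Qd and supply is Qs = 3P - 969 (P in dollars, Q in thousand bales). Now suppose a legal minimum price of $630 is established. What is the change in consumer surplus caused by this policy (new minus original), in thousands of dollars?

-52920

Rearranging demand gives Qd = 1581 - 2P. In a free market, 1581 - 2P = 3P - 969 gives the equilibrium P* = 510, Q* = 561.
Since 630 > 510, the floor is binding.
At P = 630: Qd = 1581 - 2·630 = 321 and Qs = 3·630 - 969 = 921.
Consumer surplus without the control is ½ · (790.5 - 510) · 561 = 78680.25.
With the floor, consumers buy 321 units at 630, so CS = ½ · (790.5 - 630) · 321 = 25760.25.
Change in consumer surplus = 25760.25 - 78680.25 = -52920.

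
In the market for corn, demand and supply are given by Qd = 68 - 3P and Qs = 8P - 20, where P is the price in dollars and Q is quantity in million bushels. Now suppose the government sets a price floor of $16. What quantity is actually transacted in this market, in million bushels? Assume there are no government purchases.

Setting quantity demanded equal to quantity supplied, 68 - 3P = 8P - 20, gives P* = 8 and Q* = 44.
The floor of 16 is above the equilibrium price 8, so it binds.
At P = 16: Qd = 68 - 3·16 = 20 and Qs = 8·16 - 20 = 108.
The quantity actually transacted is the short side, demand: 20.

20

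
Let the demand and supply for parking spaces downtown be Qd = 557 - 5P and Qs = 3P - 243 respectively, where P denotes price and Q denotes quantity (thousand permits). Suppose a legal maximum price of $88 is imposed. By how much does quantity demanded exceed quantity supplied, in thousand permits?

Setting quantity demanded equal to quantity supplied, 557 - 5P = 3P - 243, gives P* = 100 and Q* = 57.
The ceiling of 88 is below the equilibrium price 100, so it binds.
At P = 88: Qd = 557 - 5·88 = 117 and Qs = 3·88 - 243 = 21.
Shortage = Qd - Qs = 117 - 21 = 96.

96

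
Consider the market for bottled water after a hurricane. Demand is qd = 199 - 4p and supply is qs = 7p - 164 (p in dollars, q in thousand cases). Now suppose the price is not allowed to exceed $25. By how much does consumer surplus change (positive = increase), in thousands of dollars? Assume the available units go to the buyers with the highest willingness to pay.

In a free market, 199 - 4p = 7p - 164 gives the equilibrium p* = 33, q* = 67.
The ceiling of 25 is below the equilibrium price 33, so it binds.
At p = 25: qd = 199 - 4·25 = 99 and qs = 7·25 - 164 = 11.
Consumer surplus without the control is ½ · (49.75 - 33) · 67 = 561.125.
With the ceiling, 11 units are sold at 25 (assume they go to the highest-value buyers). The demand price at q = 11 is 47, so CS = ½ · [(49.75 - 25) + (47 - 25)] · 11 = 257.125.
Change in consumer surplus = 257.125 - 561.125 = -304.

-304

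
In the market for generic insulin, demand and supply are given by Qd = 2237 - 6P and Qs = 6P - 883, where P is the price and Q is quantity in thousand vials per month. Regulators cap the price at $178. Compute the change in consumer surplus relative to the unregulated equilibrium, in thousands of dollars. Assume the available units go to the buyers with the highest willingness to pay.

-5002

In a free market, 2237 - 6P = 6P - 883 gives the equilibrium P* = 260, Q* = 677.
Because the ceiling (178) lies below the market-clearing price, it is binding.
At P = 178: Qd = 2237 - 6·178 = 1169 and Qs = 6·178 - 883 = 185.
Consumer surplus without the control is ½ · (2237/6 - 260) · 677 = 458329/12.
With the ceiling, 185 units are sold at 178 (assume they go to the highest-value buyers). The demand price at Q = 185 is 342, so CS = ½ · [(2237/6 - 178) + (342 - 178)] · 185 = 398305/12.
Change in consumer surplus = 398305/12 - 458329/12 = -5002.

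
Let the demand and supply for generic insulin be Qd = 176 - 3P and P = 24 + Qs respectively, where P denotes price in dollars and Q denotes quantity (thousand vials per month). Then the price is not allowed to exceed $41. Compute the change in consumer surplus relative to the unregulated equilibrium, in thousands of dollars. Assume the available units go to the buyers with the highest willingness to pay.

Rearranging supply gives Qs = P - 24. Setting quantity demanded equal to quantity supplied, 176 - 3P = P - 24, gives P* = 50 and Q* = 26.
Because the ceiling (41) lies below the market-clearing price, it is binding.
At P = 41: Qd = 176 - 3·41 = 53 and Qs = 41 - 24 = 17.
Consumer surplus without the control is ½ · (176/3 - 50) · 26 = 338/3.
With the ceiling, 17 units are sold at 41 (assume they go to the highest-value buyers). The demand price at Q = 17 is 53, so CS = ½ · [(176/3 - 41) + (53 - 41)] · 17 = 1513/6.
Change in consumer surplus = 1513/6 - 338/3 = 139.5.

139.5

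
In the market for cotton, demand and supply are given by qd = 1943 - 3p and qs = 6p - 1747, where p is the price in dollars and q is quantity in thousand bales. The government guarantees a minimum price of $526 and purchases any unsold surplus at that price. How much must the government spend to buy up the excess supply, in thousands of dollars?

Equilibrium: 1943 - 3p = 6p - 1747, so 3690 = 9p and p* = 410, q* = 713.
Because the floor (526) lies above the market-clearing price, it is binding.
At p = 526: qd = 1943 - 3·526 = 365 and qs = 6·526 - 1747 = 1409.
Surplus = qs - qd = 1044.
Government expenditure = surplus × support price = 1044 × 526 = 549144.

549144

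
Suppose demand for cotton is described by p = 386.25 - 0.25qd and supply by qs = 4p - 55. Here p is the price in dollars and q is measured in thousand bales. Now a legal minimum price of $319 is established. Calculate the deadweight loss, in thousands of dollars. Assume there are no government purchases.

Rearranging demand gives qd = 1545 - 4p. Equilibrium: 1545 - 4p = 4p - 55, so 1600 = 8p and p* = 200, q* = 745.
Since 319 > 200, the floor is binding.
At p = 319: qd = 1545 - 4·319 = 269 and qs = 4·319 - 55 = 1221.
Quantity traded falls to 269. At q = 269 the demand price is (1545 - 269)/4 = 319 and the supply price is (55 + 269)/4 = 81.
Deadweight loss = ½ · (319 - 81) · (745 - 269) = ½ · 238 · 476 = 56644.

56644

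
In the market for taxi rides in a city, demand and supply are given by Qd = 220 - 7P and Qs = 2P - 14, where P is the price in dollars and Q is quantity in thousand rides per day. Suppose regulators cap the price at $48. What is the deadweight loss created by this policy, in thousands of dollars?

Equilibrium: 220 - 7P = 2P - 14, so 234 = 9P and P* = 26, Q* = 38.
The ceiling of 48 is above the equilibrium price 26, so it is not binding; the market clears at P* = 26, Q* = 38.
Since the control does not bind, no trades are prevented and deadweight loss is zero.

0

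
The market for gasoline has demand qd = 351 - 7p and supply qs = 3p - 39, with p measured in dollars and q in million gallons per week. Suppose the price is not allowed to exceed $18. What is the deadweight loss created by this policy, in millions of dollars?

Setting quantity demanded equal to quantity supplied, 351 - 7p = 3p - 39, gives p* = 39 and q* = 78.
Since 18 < 39, the ceiling is binding.
At p = 18: qd = 351 - 7·18 = 225 and qs = 3·18 - 39 = 15.
Quantity traded falls to 15. At q = 15 the demand price is (351 - 15)/7 = 48 and the supply price is (39 + 15)/3 = 18.
Deadweight loss = ½ · (48 - 18) · (78 - 15) = ½ · 30 · 63 = 945.

945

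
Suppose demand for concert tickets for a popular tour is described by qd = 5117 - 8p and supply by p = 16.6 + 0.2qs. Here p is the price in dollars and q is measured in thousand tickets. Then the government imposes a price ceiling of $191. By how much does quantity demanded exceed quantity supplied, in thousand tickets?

Rearranging supply gives qs = 5p - 83. Equilibrium: 5117 - 8p = 5p - 83, so 5200 = 13p and p* = 400, q* = 1917.
Since 191 < 400, the ceiling is binding.
At p = 191: qd = 5117 - 8·191 = 3589 and qs = 5·191 - 83 = 872.
Shortage = qd - qs = 3589 - 872 = 2717.

2717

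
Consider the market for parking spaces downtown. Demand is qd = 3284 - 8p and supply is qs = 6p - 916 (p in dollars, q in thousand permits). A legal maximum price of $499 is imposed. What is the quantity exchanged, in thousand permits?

884

Without the control the market clears where 3284 - 8p = 6p - 916, i.e. p* = 300 and q* = 884.
The ceiling of 499 is above the equilibrium price 300, so it is not binding; the market clears at p* = 300, q* = 884.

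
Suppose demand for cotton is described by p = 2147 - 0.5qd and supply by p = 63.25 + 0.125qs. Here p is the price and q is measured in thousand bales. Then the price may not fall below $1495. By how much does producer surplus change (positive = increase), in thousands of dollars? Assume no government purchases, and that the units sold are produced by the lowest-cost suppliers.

1066003.75

Rearranging demand gives qd = 4294 - 2p; rearranging supply gives qs = 8p - 506. Equilibrium: 4294 - 2p = 8p - 506, so 4800 = 10p and p* = 480, q* = 3334.
The floor of 1495 is above the equilibrium price 480, so it binds.
At p = 1495: qd = 4294 - 2·1495 = 1304 and qs = 8·1495 - 506 = 11454.
Producer surplus without the control is ½ · (480 - 63.25) · 3334 = 694722.25.
With the floor, 1304 units are sold at 1495. The supply price at q = 1304 is 226.25, so PS = ½ · [(1495 - 63.25) + (1495 - 226.25)] · 1304 = 1760726.
Change in producer surplus = 1760726 - 694722.25 = 1066003.75.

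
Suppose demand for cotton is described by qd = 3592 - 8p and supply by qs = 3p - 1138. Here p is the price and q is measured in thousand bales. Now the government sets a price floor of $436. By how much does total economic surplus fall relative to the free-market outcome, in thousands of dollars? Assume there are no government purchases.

528

In a free market, 3592 - 8p = 3p - 1138 gives the equilibrium p* = 430, q* = 152.
Since 436 > 430, the floor is binding.
At p = 436: qd = 3592 - 8·436 = 104 and qs = 3·436 - 1138 = 170.
Quantity traded falls to 104. At q = 104 the demand price is (3592 - 104)/8 = 436 and the supply price is (1138 + 104)/3 = 414.
Deadweight loss = ½ · (436 - 414) · (152 - 104) = ½ · 22 · 48 = 528.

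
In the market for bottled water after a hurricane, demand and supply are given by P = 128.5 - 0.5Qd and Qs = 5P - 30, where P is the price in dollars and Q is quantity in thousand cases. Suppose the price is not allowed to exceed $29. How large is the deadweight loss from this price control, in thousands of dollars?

Rearranging demand gives Qd = 257 - 2P. Equilibrium: 257 - 2P = 5P - 30, so 287 = 7P and P* = 41, Q* = 175.
The ceiling of 29 is below the equilibrium price 41, so it binds.
At P = 29: Qd = 257 - 2·29 = 199 and Qs = 5·29 - 30 = 115.
Quantity traded falls to 115. At Q = 115 the demand price is (257 - 115)/2 = 71 and the supply price is (30 + 115)/5 = 29.
Deadweight loss = ½ · (71 - 29) · (175 - 115) = ½ · 42 · 60 = 1260.

1260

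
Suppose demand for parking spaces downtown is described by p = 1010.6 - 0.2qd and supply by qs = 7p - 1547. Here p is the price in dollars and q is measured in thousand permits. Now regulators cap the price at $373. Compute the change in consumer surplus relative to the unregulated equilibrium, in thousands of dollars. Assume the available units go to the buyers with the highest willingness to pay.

34815.9

Rearranging demand gives qd = 5053 - 5p. In a free market, 5053 - 5p = 7p - 1547 gives the equilibrium p* = 550, q* = 2303.
Because the ceiling (373) lies below the market-clearing price, it is binding.
At p = 373: qd = 5053 - 5·373 = 3188 and qs = 7·373 - 1547 = 1064.
Consumer surplus without the control is ½ · (1010.6 - 550) · 2303 = 530380.9.
With the ceiling, 1064 units are sold at 373 (assume they go to the highest-value buyers). The demand price at q = 1064 is 797.8, so CS = ½ · [(1010.6 - 373) + (797.8 - 373)] · 1064 = 565196.8.
Change in consumer surplus = 565196.8 - 530380.9 = 34815.9.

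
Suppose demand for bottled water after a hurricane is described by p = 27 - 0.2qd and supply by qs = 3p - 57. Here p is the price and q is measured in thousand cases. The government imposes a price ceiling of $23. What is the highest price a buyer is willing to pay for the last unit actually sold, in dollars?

Rearranging demand gives qd = 135 - 5p. Equilibrium: 135 - 5p = 3p - 57, so 192 = 8p and p* = 24, q* = 15.
Since 23 < 24, the ceiling is binding.
At p = 23: qd = 135 - 5·23 = 20 and qs = 3·23 - 57 = 12.
Only 12 units reach the market. On the demand curve, the marginal buyer's willingness to pay at q = 12 is (135 - 12)/5 = 24.6.

24.6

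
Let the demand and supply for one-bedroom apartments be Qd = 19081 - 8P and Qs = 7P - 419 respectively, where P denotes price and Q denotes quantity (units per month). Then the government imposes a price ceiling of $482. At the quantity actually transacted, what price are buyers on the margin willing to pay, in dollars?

Equilibrium: 19081 - 8P = 7P - 419, so 19500 = 15P and P* = 1300, Q* = 8681.
The ceiling of 482 is below the equilibrium price 1300, so it binds.
At P = 482: Qd = 19081 - 8·482 = 15225 and Qs = 7·482 - 419 = 2955.
Only 2955 units reach the market. On the demand curve, the marginal buyer's willingness to pay at Q = 2955 is (19081 - 2955)/8 = 2015.75.

2015.75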